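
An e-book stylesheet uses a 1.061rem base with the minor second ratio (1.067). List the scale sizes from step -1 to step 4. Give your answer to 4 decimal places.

0.9944rem, 1.0610rem, 1.1321rem, 1.2079rem, 1.2889rem, 1.3752rem

Step -1: 1.061 ÷ 1.067 = 0.9944
Step 0: 1.061rem
Step 1: 1.061 × 1.067 = 1.1321
Step 2: 1.061 × 1.067² = 1.2079
Step 3: 1.061 × 1.067³ = 1.2889
Step 4: 1.061 × 1.067⁴ = 1.3752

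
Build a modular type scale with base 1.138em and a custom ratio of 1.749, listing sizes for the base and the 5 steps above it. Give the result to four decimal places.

1.1380em, 1.9904em, 3.4811em, 6.0885em, 10.6488em, 18.6248em

Step 0: 1.138em
Step 1: 1.138 × 1.749 = 1.9904
Step 2: 1.138 × 1.749² = 3.4811
Step 3: 1.138 × 1.749³ = 6.0885
Step 4: 1.138 × 1.749⁴ = 10.6488
Step 5: 1.138 × 1.749⁵ = 18.6248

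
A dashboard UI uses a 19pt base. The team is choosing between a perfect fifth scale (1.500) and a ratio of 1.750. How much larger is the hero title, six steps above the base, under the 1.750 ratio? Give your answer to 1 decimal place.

329.3pt

Perfect fifth: 19.0 × 1.500⁶ = 216.422pt
At 1.750: 19.0 × 1.750⁶ = 545.735pt
Difference: 545.735 − 216.422 = 329.313pt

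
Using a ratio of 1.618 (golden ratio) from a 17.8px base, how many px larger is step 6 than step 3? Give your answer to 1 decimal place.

Step 3: 17.8 × 1.618³ = 75.397px
Step 6: 17.8 × 1.618⁶ = 319.368px
Difference: 319.368 − 75.397 = 243.971px

244.0px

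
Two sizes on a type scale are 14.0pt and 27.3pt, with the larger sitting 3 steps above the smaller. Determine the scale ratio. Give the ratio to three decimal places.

r³ = 27.3 / 14.0, so r = (27.3/14.0)^(1/3).
r = 1.9500^(1/3) ≈ 1.2493

1.249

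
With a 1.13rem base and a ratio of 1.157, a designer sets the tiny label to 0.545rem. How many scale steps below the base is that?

5

1.157ⁿ = 1.13 / 0.545 = 2.0734
n = ln(2.0734) / ln(1.157) = 0.7292 / 0.1458 ≈ 5.00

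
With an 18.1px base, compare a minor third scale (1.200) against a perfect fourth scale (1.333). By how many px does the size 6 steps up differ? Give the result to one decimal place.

Minor third: 18.1 × 1.200⁶ = 54.046px
Perfect fourth: 18.1 × 1.333⁶ = 101.545px
Difference: 101.545 − 54.046 = 47.499px

47.5px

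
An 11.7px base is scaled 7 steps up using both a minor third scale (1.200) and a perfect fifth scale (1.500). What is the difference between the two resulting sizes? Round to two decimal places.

157.98px

Minor third: 11.7 × 1.200⁷ = 41.9232px
Perfect fifth: 11.7 × 1.500⁷ = 199.9055px
Difference: 199.9055 − 41.9232 = 157.9823px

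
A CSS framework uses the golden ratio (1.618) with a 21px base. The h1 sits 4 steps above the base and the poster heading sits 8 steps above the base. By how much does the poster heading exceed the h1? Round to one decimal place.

842.5px

Step 4: 21.0 × 1.618⁴ = 143.924px
Step 8: 21.0 × 1.618⁸ = 986.387px
Difference: 986.387 − 143.924 = 842.463px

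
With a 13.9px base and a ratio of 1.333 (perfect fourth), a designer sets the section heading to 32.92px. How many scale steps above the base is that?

1.333ⁿ = 32.92 / 13.9 = 2.3683
n = ln(2.3683) / ln(1.333) = 0.8622 / 0.2874 ≈ 3.00

3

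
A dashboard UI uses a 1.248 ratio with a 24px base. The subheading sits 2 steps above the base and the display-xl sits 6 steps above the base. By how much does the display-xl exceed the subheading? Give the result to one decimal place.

Step 2: 24.0 × 1.248² = 37.380px
Step 6: 24.0 × 1.248⁶ = 90.677px
Difference: 90.677 − 37.380 = 53.297px

53.3px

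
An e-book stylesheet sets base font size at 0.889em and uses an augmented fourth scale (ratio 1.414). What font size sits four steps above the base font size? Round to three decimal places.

0.889 × 1.414⁴ = 0.889 × 3.99758 ≈ 3.554

3.554em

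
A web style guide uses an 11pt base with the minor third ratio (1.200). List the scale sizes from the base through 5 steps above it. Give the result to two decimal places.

11.00pt, 13.20pt, 15.84pt, 19.01pt, 22.81pt, 27.37pt

Step 0: 11pt
Step 1: 11.0 × 1.200 = 13.20
Step 2: 11.0 × 1.200² = 15.84
Step 3: 11.0 × 1.200³ = 19.01
Step 4: 11.0 × 1.200⁴ = 22.81
Step 5: 11.0 × 1.200⁵ = 27.37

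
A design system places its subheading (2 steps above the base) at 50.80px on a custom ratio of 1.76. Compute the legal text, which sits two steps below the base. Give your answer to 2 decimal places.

50.80 ÷ 1.76⁴ = 50.80 ÷ 9.59513 ≈ 5.294

5.29px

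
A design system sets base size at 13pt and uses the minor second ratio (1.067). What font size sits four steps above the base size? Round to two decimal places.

13.0 × 1.067⁴ = 13.0 × 1.29616 ≈ 16.85

16.85pt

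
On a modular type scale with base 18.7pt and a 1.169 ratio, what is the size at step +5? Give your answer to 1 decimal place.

Each step on a modular scale multiplies by the ratio, so the size n steps from the base is base × ratioⁿ.
18.7 × 1.169⁵ = 18.7 × 2.18309 ≈ 40.82

40.8pt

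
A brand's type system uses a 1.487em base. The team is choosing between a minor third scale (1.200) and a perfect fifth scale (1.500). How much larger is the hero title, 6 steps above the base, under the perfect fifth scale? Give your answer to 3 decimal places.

12.498em

Minor third: 1.487 × 1.200⁶ = 4.44016em
Perfect fifth: 1.487 × 1.500⁶ = 16.93786em
Difference: 16.93786 − 4.44016 = 12.49770em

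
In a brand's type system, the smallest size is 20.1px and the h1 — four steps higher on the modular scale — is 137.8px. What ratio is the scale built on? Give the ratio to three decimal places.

1.618

The ratio satisfies 20.1 × r⁴ = 137.8, so r = (137.8 / 20.1)^(1/4).
r = 6.8557^(1/4) ≈ 1.6181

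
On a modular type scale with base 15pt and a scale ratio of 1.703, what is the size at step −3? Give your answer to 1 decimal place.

3.0pt

15.0 ÷ 1.703³ = 15.0 ÷ 4.93906 ≈ 3.04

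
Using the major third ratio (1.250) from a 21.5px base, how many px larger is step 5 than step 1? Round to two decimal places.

38.74px

Step 1: 21.5 × 1.250 = 26.8750px
Step 5: 21.5 × 1.250⁵ = 65.6128px
Difference: 65.6128 − 26.8750 = 38.7378px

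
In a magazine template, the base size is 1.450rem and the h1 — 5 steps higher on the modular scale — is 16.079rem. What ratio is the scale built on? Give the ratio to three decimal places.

The ratio satisfies 1.450 × r⁵ = 16.079, so r = (16.079 / 1.450)^(1/5).
r = 11.0890^(1/5) ≈ 1.6180

1.618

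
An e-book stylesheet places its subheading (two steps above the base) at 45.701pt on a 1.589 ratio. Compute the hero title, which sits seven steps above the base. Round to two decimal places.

45.701 × 1.589⁵ = 45.701 × 10.13023 ≈ 462.962

462.96pt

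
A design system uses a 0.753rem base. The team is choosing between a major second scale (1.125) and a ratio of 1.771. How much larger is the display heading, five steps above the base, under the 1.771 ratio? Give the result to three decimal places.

Major second: 0.753 × 1.125⁵ = 1.35693rem
At 1.771: 0.753 × 1.771⁵ = 13.11861rem
Difference: 13.11861 − 1.35693 = 11.76168rem

11.762rem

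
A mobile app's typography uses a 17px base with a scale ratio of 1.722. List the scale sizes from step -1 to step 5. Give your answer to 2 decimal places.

9.87px, 17.00px, 29.27px, 50.41px, 86.81px, 149.48px, 257.40px

Step -1: 17.0 ÷ 1.722 = 9.87
Step 0: 17px
Step 1: 17.0 × 1.722 = 29.27
Step 2: 17.0 × 1.722² = 50.41
Step 3: 17.0 × 1.722³ = 86.81
Step 4: 17.0 × 1.722⁴ = 149.48
Step 5: 17.0 × 1.722⁵ = 257.40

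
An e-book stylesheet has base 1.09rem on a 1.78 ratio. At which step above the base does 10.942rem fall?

1.78ⁿ = 10.942 / 1.09 = 10.0385
n = ln(10.0385) / ln(1.78) = 2.3064 / 0.5766 ≈ 4.00

4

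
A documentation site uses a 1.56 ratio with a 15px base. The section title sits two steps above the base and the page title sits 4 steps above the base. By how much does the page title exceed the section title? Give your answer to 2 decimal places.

52.33px

Step 2: 15.0 × 1.56² = 36.5040px
Step 4: 15.0 × 1.56⁴ = 88.8361px
Difference: 88.8361 − 36.5040 = 52.3321px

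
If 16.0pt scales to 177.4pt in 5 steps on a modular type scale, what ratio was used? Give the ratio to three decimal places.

r⁵ = 177.4 / 16.0, so r = (177.4/16.0)^(1/5).
r = 11.0875^(1/5) ≈ 1.6180

1.618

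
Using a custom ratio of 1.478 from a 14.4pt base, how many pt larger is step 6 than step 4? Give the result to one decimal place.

81.4pt

Step 4: 14.4 × 1.478⁴ = 68.716pt
Step 6: 14.4 × 1.478⁶ = 150.110pt
Difference: 150.110 − 68.716 = 81.394pt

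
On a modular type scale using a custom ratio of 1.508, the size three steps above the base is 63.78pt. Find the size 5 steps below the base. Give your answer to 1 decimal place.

Moving from step +3 to step -5 is 8 steps down, so divide by r⁸.
63.78 ÷ 1.508⁸ = 63.78 ÷ 26.74304 ≈ 2.385

2.4pt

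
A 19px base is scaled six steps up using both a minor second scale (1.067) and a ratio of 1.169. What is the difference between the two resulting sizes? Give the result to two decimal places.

20.45px

Minor second: 19.0 × 1.067⁶ = 28.0376px
At 1.169: 19.0 × 1.169⁶ = 48.4887px
Difference: 48.4887 − 28.0376 = 20.4511px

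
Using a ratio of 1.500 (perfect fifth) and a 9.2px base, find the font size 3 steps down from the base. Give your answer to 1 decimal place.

2.7px

Each step on a modular scale multiplies by the ratio, so the size n steps from the base is base × ratioⁿ.
9.2 ÷ 1.500³ = 9.2 ÷ 3.37500 ≈ 2.73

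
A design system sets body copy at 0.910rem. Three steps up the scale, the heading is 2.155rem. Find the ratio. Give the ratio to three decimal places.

1.333

The ratio satisfies 0.910 × r³ = 2.155, so r = (2.155 / 0.910)^(1/3).
r = 2.3681^(1/3) ≈ 1.3329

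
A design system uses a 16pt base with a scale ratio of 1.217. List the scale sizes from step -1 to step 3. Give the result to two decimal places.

13.15pt, 16.00pt, 19.47pt, 23.70pt, 28.84pt

Step -1: 16.0 ÷ 1.217 = 13.15
Step 0: 16pt
Step 1: 16.0 × 1.217 = 19.47
Step 2: 16.0 × 1.217² = 23.70
Step 3: 16.0 × 1.217³ = 28.84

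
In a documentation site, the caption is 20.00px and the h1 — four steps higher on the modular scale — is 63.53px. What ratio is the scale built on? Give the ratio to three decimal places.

1.335

The ratio satisfies 20.00 × r⁴ = 63.53, so r = (63.53 / 20.00)^(1/4).
r = 3.1765^(1/4) ≈ 1.3350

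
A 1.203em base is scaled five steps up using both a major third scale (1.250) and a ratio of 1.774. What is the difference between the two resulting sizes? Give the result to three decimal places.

17.465em

Major third: 1.203 × 1.250⁵ = 3.67126em
At 1.774: 1.203 × 1.774⁵ = 21.13653em
Difference: 21.13653 − 3.67126 = 17.46527em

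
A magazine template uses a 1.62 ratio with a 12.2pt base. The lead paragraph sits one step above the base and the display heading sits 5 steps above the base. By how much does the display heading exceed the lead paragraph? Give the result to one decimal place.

Step 1: 12.2 × 1.62 = 19.764pt
Step 5: 12.2 × 1.62⁵ = 136.124pt
Difference: 136.124 − 19.764 = 116.360pt

116.4pt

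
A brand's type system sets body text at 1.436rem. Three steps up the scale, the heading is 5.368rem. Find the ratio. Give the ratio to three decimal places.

1.552

r³ = 5.368 / 1.436, so r = (5.368/1.436)^(1/3).
r = 3.7382^(1/3) ≈ 1.5520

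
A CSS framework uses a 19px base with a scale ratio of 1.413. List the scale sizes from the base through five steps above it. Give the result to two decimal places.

19.00px, 26.85px, 37.93px, 53.60px, 75.74px, 107.02px

Step 0: 19px
Step 1: 19.0 × 1.413 = 26.85
Step 2: 19.0 × 1.413² = 37.93
Step 3: 19.0 × 1.413³ = 53.60
Step 4: 19.0 × 1.413⁴ = 75.74
Step 5: 19.0 × 1.413⁵ = 107.02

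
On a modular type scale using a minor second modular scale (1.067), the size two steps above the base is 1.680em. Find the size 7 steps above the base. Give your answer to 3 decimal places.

2.323em

The gap is 7 − (2) = 5 steps, so the factor is 1.067^5.
1.680 × 1.067⁵ = 1.680 × 1.38300 ≈ 2.323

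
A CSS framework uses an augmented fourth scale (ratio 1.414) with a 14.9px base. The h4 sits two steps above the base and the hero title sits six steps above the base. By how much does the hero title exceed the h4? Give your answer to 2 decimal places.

Step 2: 14.9 × 1.414² = 29.7910px
Step 6: 14.9 × 1.414⁶ = 119.0920px
Difference: 119.0920 − 29.7910 = 89.3010px

89.30px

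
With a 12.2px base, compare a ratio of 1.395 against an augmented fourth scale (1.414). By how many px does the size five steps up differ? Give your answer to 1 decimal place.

At 1.395: 12.2 × 1.395⁵ = 64.451px
Augmented fourth: 12.2 × 1.414⁵ = 68.962px
Difference: 68.962 − 64.451 = 4.511px

4.5px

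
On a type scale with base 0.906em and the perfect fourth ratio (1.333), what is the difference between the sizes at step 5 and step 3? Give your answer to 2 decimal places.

Step 3: 0.906 × 1.333³ = 2.1459em
Step 5: 0.906 × 1.333⁵ = 3.8131em
Difference: 3.8131 − 2.1459 = 1.6672em

1.67em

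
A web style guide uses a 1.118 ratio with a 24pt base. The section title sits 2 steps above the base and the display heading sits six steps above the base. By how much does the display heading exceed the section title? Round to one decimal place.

Step 2: 24.0 × 1.118² = 29.998pt
Step 6: 24.0 × 1.118⁶ = 46.866pt
Difference: 46.866 − 29.998 = 16.868pt

16.9pt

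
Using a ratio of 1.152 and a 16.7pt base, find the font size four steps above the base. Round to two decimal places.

29.41pt

16.7 × 1.152⁴ = 16.7 × 1.76121 ≈ 29.41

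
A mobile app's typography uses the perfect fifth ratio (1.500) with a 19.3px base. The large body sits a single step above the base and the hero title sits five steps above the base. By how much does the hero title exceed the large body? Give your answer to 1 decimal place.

117.6px

Step 1: 19.3 × 1.500 = 28.950px
Step 5: 19.3 × 1.500⁵ = 146.559px
Difference: 146.559 − 28.950 = 117.609px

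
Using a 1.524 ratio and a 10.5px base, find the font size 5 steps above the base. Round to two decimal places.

86.32px

10.5 × 1.524⁵ = 10.5 × 8.22100 ≈ 86.32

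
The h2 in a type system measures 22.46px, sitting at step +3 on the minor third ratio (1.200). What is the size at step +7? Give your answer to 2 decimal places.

46.57px

22.46 × 1.200⁴ = 22.46 × 2.07360 ≈ 46.573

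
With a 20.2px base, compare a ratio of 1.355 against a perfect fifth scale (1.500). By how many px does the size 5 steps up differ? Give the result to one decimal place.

At 1.355: 20.2 × 1.355⁵ = 92.267px
Perfect fifth: 20.2 × 1.500⁵ = 153.394px
Difference: 153.394 − 92.267 = 61.127px

61.1px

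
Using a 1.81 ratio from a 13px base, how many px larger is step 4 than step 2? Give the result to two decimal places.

Step 2: 13.0 × 1.81² = 42.5893px
Step 4: 13.0 × 1.81⁴ = 139.5268px
Difference: 139.5268 − 42.5893 = 96.9375px

96.94px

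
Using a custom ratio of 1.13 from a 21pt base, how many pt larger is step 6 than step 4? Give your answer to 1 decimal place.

Step 4: 21.0 × 1.13⁴ = 34.240pt
Step 6: 21.0 × 1.13⁶ = 43.721pt
Difference: 43.721 − 34.240 = 9.481pt

9.5pt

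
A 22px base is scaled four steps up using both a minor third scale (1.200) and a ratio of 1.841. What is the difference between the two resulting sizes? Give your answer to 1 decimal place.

Minor third: 22.0 × 1.200⁴ = 45.619px
At 1.841: 22.0 × 1.841⁴ = 252.719px
Difference: 252.719 − 45.619 = 207.100px

207.1px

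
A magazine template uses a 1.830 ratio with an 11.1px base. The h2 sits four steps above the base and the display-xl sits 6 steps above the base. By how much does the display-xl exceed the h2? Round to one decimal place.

Step 4: 11.1 × 1.830⁴ = 124.488px
Step 6: 11.1 × 1.830⁶ = 416.898px
Difference: 416.898 − 124.488 = 292.410px

292.4px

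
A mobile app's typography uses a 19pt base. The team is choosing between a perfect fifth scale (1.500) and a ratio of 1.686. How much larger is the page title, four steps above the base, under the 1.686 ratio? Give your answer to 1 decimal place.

Perfect fifth: 19.0 × 1.500⁴ = 96.188pt
At 1.686: 19.0 × 1.686⁴ = 153.527pt
Difference: 153.527 − 96.188 = 57.339pt

57.3pt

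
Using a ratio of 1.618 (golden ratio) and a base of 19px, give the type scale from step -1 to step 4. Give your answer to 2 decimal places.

Step -1: 19.0 ÷ 1.618 = 11.74
Step 0: 19px
Step 1: 19.0 × 1.618 = 30.74
Step 2: 19.0 × 1.618² = 49.74
Step 3: 19.0 × 1.618³ = 80.48
Step 4: 19.0 × 1.618⁴ = 130.22

11.74px, 19.00px, 30.74px, 49.74px, 80.48px, 130.22px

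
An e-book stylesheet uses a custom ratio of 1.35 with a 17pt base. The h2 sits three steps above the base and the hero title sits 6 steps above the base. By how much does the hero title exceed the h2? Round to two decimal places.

61.08pt

Step 3: 17.0 × 1.35³ = 41.8264pt
Step 6: 17.0 × 1.35⁶ = 102.9086pt
Difference: 102.9086 − 41.8264 = 61.0822pt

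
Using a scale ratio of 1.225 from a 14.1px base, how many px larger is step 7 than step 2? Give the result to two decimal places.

37.21px

Step 2: 14.1 × 1.225² = 21.1588px
Step 7: 14.1 × 1.225⁷ = 58.3676px
Difference: 58.3676 − 21.1588 = 37.2088px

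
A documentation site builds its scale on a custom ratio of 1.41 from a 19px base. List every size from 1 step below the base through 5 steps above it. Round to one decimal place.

13.5px, 19.0px, 26.8px, 37.8px, 53.3px, 75.1px, 105.9px

Step -1: 19.0 ÷ 1.41 = 13.5
Step 0: 19px
Step 1: 19.0 × 1.41 = 26.8
Step 2: 19.0 × 1.41² = 37.8
Step 3: 19.0 × 1.41³ = 53.3
Step 4: 19.0 × 1.41⁴ = 75.1
Step 5: 19.0 × 1.41⁵ = 105.9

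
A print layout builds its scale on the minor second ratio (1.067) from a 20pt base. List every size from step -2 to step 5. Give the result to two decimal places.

Step -2: 20.0 ÷ 1.067² = 17.57
Step -1: 20.0 ÷ 1.067 = 18.74
Step 0: 20pt
Step 1: 20.0 × 1.067 = 21.34
Step 2: 20.0 × 1.067² = 22.77
Step 3: 20.0 × 1.067³ = 24.30
Step 4: 20.0 × 1.067⁴ = 25.92
Step 5: 20.0 × 1.067⁵ = 27.66

17.57pt, 18.74pt, 20.00pt, 21.34pt, 22.77pt, 24.30pt, 25.92pt, 27.66pt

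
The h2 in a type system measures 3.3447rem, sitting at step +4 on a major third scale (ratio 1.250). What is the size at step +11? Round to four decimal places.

15.9488rem

Moving from step +4 to step +11 is 7 steps up, so multiply by r⁷.
3.3447 × 1.250⁷ = 3.3447 × 4.76837 ≈ 15.9488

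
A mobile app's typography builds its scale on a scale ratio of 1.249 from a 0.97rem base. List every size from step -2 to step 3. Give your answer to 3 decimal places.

Step -2: 0.97 ÷ 1.249² = 0.622
Step -1: 0.97 ÷ 1.249 = 0.777
Step 0: 0.97rem
Step 1: 0.97 × 1.249 = 1.212
Step 2: 0.97 × 1.249² = 1.513
Step 3: 0.97 × 1.249³ = 1.890

0.622rem, 0.777rem, 0.970rem, 1.212rem, 1.513rem, 1.890rem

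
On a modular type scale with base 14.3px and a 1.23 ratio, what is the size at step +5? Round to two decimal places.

14.3 × 1.23⁵ = 14.3 × 2.81531 ≈ 40.26

40.26px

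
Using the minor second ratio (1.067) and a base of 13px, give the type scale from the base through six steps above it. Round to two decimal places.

13.00px, 13.87px, 14.80px, 15.79px, 16.85px, 17.98px, 19.18px

Step 0: 13px
Step 1: 13.0 × 1.067 = 13.87
Step 2: 13.0 × 1.067² = 14.80
Step 3: 13.0 × 1.067³ = 15.79
Step 4: 13.0 × 1.067⁴ = 16.85
Step 5: 13.0 × 1.067⁵ = 17.98
Step 6: 13.0 × 1.067⁶ = 19.18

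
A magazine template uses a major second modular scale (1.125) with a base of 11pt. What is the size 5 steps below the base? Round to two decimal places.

6.10pt

Every step multiplies by the scale ratio.
11.0 ÷ 1.125⁵ = 11.0 ÷ 1.80203 ≈ 6.10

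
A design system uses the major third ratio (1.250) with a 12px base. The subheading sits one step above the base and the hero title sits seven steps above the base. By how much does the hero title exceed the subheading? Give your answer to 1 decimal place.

42.2px

Step 1: 12.0 × 1.250 = 15.000px
Step 7: 12.0 × 1.250⁷ = 57.220px
Difference: 57.220 − 15.000 = 42.220px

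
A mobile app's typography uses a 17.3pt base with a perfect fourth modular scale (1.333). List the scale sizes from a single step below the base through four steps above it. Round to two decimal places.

12.98pt, 17.30pt, 23.06pt, 30.74pt, 40.98pt, 54.62pt

Step -1: 17.3 ÷ 1.333 = 12.98
Step 0: 17.3pt
Step 1: 17.3 × 1.333 = 23.06
Step 2: 17.3 × 1.333² = 30.74
Step 3: 17.3 × 1.333³ = 40.98
Step 4: 17.3 × 1.333⁴ = 54.62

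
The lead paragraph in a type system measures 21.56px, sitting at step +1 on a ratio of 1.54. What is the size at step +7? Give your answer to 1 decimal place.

Moving from step +1 to step +7 is 6 steps up, so multiply by r⁶.
21.56 × 1.54⁶ = 21.56 × 13.33903 ≈ 287.590

287.6px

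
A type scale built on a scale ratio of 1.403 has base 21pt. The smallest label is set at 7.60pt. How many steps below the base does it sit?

3

1.403ⁿ = 21 / 7.60 = 2.7632
n = ln(2.7632) / ln(1.403) = 1.0164 / 0.3386 ≈ 3.00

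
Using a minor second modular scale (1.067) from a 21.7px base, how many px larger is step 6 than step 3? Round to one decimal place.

Step 3: 21.7 × 1.067³ = 26.360px
Step 6: 21.7 × 1.067⁶ = 32.022px
Difference: 32.022 − 26.360 = 5.662px

5.7px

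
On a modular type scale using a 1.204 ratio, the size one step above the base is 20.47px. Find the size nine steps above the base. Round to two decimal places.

The gap is 9 − (1) = 8 steps, so the factor is 1.204^8.
20.47 × 1.204⁸ = 20.47 × 4.41583 ≈ 90.392

90.39px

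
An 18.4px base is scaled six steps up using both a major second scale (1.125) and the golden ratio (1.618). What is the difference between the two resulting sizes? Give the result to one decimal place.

Major second: 18.4 × 1.125⁶ = 37.302px
Golden ratio: 18.4 × 1.618⁶ = 330.133px
Difference: 330.133 − 37.302 = 292.831px

292.8px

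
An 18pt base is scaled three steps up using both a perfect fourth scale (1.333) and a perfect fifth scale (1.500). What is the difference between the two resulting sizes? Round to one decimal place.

18.1pt

Perfect fourth: 18.0 × 1.333³ = 42.635pt
Perfect fifth: 18.0 × 1.500³ = 60.750pt
Difference: 60.750 − 42.635 = 18.115pt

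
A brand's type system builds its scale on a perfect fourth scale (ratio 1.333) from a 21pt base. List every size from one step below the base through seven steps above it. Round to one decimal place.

Step -1: 21.0 ÷ 1.333 = 15.8
Step 0: 21pt
Step 1: 21.0 × 1.333 = 28.0
Step 2: 21.0 × 1.333² = 37.3
Step 3: 21.0 × 1.333³ = 49.7
Step 4: 21.0 × 1.333⁴ = 66.3
Step 5: 21.0 × 1.333⁵ = 88.4
Step 6: 21.0 × 1.333⁶ = 117.8
Step 7: 21.0 × 1.333⁷ = 157.0

15.8pt, 21.0pt, 28.0pt, 37.3pt, 49.7pt, 66.3pt, 88.4pt, 117.8pt, 157.0pt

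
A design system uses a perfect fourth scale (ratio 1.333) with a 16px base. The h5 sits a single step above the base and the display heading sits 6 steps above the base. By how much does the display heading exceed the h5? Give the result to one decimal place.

68.4px

Step 1: 16.0 × 1.333 = 21.328px
Step 6: 16.0 × 1.333⁶ = 89.764px
Difference: 89.764 − 21.328 = 68.436px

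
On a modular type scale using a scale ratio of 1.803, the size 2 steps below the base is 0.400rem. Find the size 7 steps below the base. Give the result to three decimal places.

The gap is -7 − (-2) = -5 steps, so the factor is 1.803^-5.
0.400 ÷ 1.803⁵ = 0.400 ÷ 19.05367 ≈ 0.021

0.021rem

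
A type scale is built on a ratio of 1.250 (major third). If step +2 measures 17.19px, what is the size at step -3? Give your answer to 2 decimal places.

17.19 ÷ 1.250⁵ = 17.19 ÷ 3.05176 ≈ 5.633

5.63px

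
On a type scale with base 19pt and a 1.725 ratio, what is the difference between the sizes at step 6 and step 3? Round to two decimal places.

Step 3: 19.0 × 1.725³ = 97.5261pt
Step 6: 19.0 × 1.725⁶ = 500.5969pt
Difference: 500.5969 − 97.5261 = 403.0708pt

403.07pt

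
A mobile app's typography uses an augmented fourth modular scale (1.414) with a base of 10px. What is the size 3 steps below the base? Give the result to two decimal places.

A modular type scale is a geometric sequence: sizeₙ = base × rⁿ.
10.0 ÷ 1.414³ = 10.0 ÷ 2.82715 ≈ 3.54

3.54px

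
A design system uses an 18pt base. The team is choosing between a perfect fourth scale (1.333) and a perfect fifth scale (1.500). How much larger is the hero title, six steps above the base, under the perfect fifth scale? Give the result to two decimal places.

104.05pt

Perfect fourth: 18.0 × 1.333⁶ = 100.9842pt
Perfect fifth: 18.0 × 1.500⁶ = 205.0312pt
Difference: 205.0312 − 100.9842 = 104.0470pt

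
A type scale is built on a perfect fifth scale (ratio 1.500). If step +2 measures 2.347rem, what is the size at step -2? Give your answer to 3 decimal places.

2.347 ÷ 1.500⁴ = 2.347 ÷ 5.06250 ≈ 0.464

0.464rem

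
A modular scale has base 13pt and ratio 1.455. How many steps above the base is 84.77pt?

5

1.455ⁿ = 84.77 / 13 = 6.5208
n = ln(6.5208) / ln(1.455) = 1.8750 / 0.3750 ≈ 5.00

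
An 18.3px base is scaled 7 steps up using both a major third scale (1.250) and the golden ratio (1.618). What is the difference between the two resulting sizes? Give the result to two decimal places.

Major third: 18.3 × 1.250⁷ = 87.2612px
Golden ratio: 18.3 × 1.618⁷ = 531.2522px
Difference: 531.2522 − 87.2612 = 443.9910px

443.99px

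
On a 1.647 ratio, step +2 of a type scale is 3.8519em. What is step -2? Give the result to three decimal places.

Moving from step +2 to step -2 is 4 steps down, so divide by r⁴.
3.8519 ÷ 1.647⁴ = 3.8519 ÷ 7.35825 ≈ 0.523

0.523em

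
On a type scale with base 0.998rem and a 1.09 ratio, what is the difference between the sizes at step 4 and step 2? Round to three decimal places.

Step 2: 0.998 × 1.09² = 1.18572rem
Step 4: 0.998 × 1.09⁴ = 1.40876rem
Difference: 1.40876 − 1.18572 = 0.22304rem

0.223rem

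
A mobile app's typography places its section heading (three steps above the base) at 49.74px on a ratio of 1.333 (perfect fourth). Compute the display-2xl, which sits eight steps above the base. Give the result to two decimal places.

The gap is 8 − (3) = 5 steps, so the factor is 1.333^5.
49.74 × 1.333⁵ = 49.74 × 4.20873 ≈ 209.342

209.34px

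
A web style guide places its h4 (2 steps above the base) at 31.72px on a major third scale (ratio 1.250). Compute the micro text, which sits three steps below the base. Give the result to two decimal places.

31.72 ÷ 1.250⁵ = 31.72 ÷ 3.05176 ≈ 10.394

10.39px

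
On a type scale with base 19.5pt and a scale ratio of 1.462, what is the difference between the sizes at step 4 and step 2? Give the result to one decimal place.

47.4pt

Step 2: 19.5 × 1.462² = 41.680pt
Step 4: 19.5 × 1.462⁴ = 89.089pt
Difference: 89.089 − 41.680 = 47.409pt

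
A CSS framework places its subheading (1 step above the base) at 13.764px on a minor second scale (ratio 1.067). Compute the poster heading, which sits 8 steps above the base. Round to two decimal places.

Moving from step +1 to step +8 is 7 steps up, so multiply by r⁷.
13.764 × 1.067⁷ = 13.764 × 1.57453 ≈ 21.672

21.67px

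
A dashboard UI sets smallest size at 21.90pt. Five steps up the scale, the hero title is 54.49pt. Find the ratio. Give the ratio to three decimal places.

1.200

r⁵ = 54.49 / 21.90, so r = (54.49/21.90)^(1/5).
r = 2.4881^(1/5) ≈ 1.2000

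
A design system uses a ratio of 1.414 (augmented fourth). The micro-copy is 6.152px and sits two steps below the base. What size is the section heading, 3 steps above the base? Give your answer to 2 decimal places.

34.77px

The gap is 3 − (-2) = 5 steps, so the factor is 1.414^5.
6.152 × 1.414⁵ = 6.152 × 5.65258 ≈ 34.775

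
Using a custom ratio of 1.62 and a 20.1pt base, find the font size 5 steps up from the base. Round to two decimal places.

Each step on a modular scale multiplies by the ratio, so the size n steps from the base is base × ratioⁿ.
20.1 × 1.62⁵ = 20.1 × 11.15771 ≈ 224.27

224.27pt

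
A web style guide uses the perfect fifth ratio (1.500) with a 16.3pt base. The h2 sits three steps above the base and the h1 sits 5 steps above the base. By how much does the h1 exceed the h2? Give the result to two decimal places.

Step 3: 16.3 × 1.500³ = 55.0125pt
Step 5: 16.3 × 1.500⁵ = 123.7781pt
Difference: 123.7781 − 55.0125 = 68.7656pt

68.77pt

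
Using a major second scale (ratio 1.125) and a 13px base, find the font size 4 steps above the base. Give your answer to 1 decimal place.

Every step multiplies by the scale ratio.
13.0 × 1.125⁴ = 13.0 × 1.60181 ≈ 20.82

20.8px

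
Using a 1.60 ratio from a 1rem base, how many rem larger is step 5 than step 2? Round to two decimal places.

Step 2: 1.0 × 1.60² = 2.5600rem
Step 5: 1.0 × 1.60⁵ = 10.4858rem
Difference: 10.4858 − 2.5600 = 7.9258rem

7.93rem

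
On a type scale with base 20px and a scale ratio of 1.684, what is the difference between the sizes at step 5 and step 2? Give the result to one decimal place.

Step 2: 20.0 × 1.684² = 56.717px
Step 5: 20.0 × 1.684⁵ = 270.857px
Difference: 270.857 − 56.717 = 214.140px

214.1px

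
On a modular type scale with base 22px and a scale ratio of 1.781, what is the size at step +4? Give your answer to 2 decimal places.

221.35px

22.0 × 1.781⁴ = 22.0 × 10.06134 ≈ 221.35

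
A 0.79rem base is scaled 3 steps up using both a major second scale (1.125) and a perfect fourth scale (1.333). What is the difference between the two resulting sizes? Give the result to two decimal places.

0.75rem

Major second: 0.79 × 1.125³ = 1.1248rem
Perfect fourth: 0.79 × 1.333³ = 1.8712rem
Difference: 1.8712 − 1.1248 = 0.7464rem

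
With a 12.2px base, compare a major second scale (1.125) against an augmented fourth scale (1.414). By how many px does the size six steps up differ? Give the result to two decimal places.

72.78px

Major second: 12.2 × 1.125⁶ = 24.7329px
Augmented fourth: 12.2 × 1.414⁶ = 97.5116px
Difference: 97.5116 − 24.7329 = 72.7787px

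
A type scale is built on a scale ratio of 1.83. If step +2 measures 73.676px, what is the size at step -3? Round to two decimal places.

73.676 ÷ 1.83⁵ = 73.676 ÷ 20.52369 ≈ 3.590

3.59px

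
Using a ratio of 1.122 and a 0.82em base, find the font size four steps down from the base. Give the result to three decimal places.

0.82 ÷ 1.122⁴ = 0.82 ÷ 1.58479 ≈ 0.517

0.517em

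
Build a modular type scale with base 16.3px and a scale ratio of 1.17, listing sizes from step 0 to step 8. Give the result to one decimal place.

16.3px, 19.1px, 22.3px, 26.1px, 30.5px, 35.7px, 41.8px, 48.9px, 57.2px

Step 0: 16.3px
Step 1: 16.3 × 1.17 = 19.1
Step 2: 16.3 × 1.17² = 22.3
Step 3: 16.3 × 1.17³ = 26.1
Step 4: 16.3 × 1.17⁴ = 30.5
Step 5: 16.3 × 1.17⁵ = 35.7
Step 6: 16.3 × 1.17⁶ = 41.8
Step 7: 16.3 × 1.17⁷ = 48.9
Step 8: 16.3 × 1.17⁸ = 57.2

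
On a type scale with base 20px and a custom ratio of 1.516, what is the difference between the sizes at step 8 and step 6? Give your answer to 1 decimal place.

Step 6: 20.0 × 1.516⁶ = 242.787px
Step 8: 20.0 × 1.516⁸ = 557.986px
Difference: 557.986 − 242.787 = 315.199px

315.2px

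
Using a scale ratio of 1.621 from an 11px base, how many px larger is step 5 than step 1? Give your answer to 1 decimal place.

105.3px

Step 1: 11.0 × 1.621 = 17.831px
Step 5: 11.0 × 1.621⁵ = 123.114px
Difference: 123.114 − 17.831 = 105.283px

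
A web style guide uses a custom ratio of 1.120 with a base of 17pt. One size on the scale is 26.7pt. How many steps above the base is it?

1.120ⁿ = 26.7 / 17 = 1.5706
n = ln(1.5706) / ln(1.120) = 0.4515 / 0.1133 ≈ 3.98

4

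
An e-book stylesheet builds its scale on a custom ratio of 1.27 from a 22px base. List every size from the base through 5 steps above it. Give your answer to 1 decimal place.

Step 0: 22px
Step 1: 22.0 × 1.27 = 27.9
Step 2: 22.0 × 1.27² = 35.5
Step 3: 22.0 × 1.27³ = 45.1
Step 4: 22.0 × 1.27⁴ = 57.2
Step 5: 22.0 × 1.27⁵ = 72.7

22.0px, 27.9px, 35.5px, 45.1px, 57.2px, 72.7px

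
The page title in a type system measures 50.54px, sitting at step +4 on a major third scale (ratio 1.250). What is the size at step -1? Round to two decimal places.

50.54 ÷ 1.250⁵ = 50.54 ÷ 3.05176 ≈ 16.561

16.56px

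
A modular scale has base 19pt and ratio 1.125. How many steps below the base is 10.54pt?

1.125ⁿ = 19 / 10.54 = 1.8027
n = ln(1.8027) / ln(1.125) = 0.5893 / 0.1178 ≈ 5.00

5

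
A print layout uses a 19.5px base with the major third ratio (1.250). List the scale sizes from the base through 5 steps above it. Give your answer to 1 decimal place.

19.5px, 24.4px, 30.5px, 38.1px, 47.6px, 59.5px

Step 0: 19.5px
Step 1: 19.5 × 1.250 = 24.4
Step 2: 19.5 × 1.250² = 30.5
Step 3: 19.5 × 1.250³ = 38.1
Step 4: 19.5 × 1.250⁴ = 47.6
Step 5: 19.5 × 1.250⁵ = 59.5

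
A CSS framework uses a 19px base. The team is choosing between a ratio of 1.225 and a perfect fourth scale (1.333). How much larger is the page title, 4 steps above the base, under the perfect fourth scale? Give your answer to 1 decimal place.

At 1.225: 19.0 × 1.225⁴ = 42.786px
Perfect fourth: 19.0 × 1.333⁴ = 59.989px
Difference: 59.989 − 42.786 = 17.203px

17.2px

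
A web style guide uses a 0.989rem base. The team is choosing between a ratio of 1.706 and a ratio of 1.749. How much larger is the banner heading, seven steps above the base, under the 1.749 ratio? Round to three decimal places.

7.918rem

At 1.706: 0.989 × 1.706⁷ = 41.59580rem
At 1.749: 0.989 × 1.749⁷ = 49.51365rem
Difference: 49.51365 − 41.59580 = 7.91785rem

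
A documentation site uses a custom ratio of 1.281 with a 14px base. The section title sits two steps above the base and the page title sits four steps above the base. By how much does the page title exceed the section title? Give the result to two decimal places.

Step 2: 14.0 × 1.281² = 22.9735px
Step 4: 14.0 × 1.281⁴ = 37.6985px
Difference: 37.6985 − 22.9735 = 14.7250px

14.73px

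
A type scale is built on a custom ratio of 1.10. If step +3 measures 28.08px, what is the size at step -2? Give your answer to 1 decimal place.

17.4px

The gap is -2 − (3) = -5 steps, so the factor is 1.10^-5.
28.08 ÷ 1.10⁵ = 28.08 ÷ 1.61051 ≈ 17.435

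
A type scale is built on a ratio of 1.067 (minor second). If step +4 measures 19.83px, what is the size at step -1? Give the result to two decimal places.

14.34px

19.83 ÷ 1.067⁵ = 19.83 ÷ 1.38300 ≈ 14.338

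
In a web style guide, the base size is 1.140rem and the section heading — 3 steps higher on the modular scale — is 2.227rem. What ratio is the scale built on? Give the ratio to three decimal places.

1.250

The ratio satisfies 1.140 × r³ = 2.227, so r = (2.227 / 1.140)^(1/3).
r = 1.9535^(1/3) ≈ 1.2501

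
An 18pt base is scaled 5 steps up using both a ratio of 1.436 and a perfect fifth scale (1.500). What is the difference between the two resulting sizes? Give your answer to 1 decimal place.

At 1.436: 18.0 × 1.436⁵ = 109.912pt
Perfect fifth: 18.0 × 1.500⁵ = 136.688pt
Difference: 136.688 − 109.912 = 26.776pt

26.8pt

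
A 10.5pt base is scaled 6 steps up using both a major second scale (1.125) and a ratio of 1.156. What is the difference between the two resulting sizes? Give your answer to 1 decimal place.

3.8pt

Major second: 10.5 × 1.125⁶ = 21.287pt
At 1.156: 10.5 × 1.156⁶ = 25.057pt
Difference: 25.057 − 21.287 = 3.770pt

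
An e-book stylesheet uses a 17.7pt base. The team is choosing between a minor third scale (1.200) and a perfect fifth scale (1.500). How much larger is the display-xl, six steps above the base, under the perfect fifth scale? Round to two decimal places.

148.76pt

Minor third: 17.7 × 1.200⁶ = 52.8519pt
Perfect fifth: 17.7 × 1.500⁶ = 201.6141pt
Difference: 201.6141 − 52.8519 = 148.7622pt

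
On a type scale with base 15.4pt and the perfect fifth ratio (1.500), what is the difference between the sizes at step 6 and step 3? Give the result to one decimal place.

Step 3: 15.4 × 1.500³ = 51.975pt
Step 6: 15.4 × 1.500⁶ = 175.416pt
Difference: 175.416 − 51.975 = 123.441pt

123.4pt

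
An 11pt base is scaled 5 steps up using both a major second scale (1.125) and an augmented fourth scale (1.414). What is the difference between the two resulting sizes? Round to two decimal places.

42.36pt

Major second: 11.0 × 1.125⁵ = 19.8224pt
Augmented fourth: 11.0 × 1.414⁵ = 62.1784pt
Difference: 62.1784 − 19.8224 = 42.3560pt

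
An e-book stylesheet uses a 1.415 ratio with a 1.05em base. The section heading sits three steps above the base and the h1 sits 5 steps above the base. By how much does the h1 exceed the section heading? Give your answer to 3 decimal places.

Step 3: 1.05 × 1.415³ = 2.97481em
Step 5: 1.05 × 1.415⁵ = 5.95623em
Difference: 5.95623 − 2.97481 = 2.98142em

2.981em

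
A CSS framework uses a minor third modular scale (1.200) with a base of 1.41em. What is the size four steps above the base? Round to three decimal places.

A modular type scale is a geometric sequence: sizeₙ = base × rⁿ.
1.41 × 1.200⁴ = 1.41 × 2.07360 ≈ 2.924

2.924em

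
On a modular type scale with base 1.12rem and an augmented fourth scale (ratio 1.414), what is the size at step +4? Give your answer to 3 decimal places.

4.477rem

1.12 × 1.414⁴ = 1.12 × 3.99758 ≈ 4.477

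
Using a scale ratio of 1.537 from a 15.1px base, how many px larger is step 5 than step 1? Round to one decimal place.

106.3px

Step 1: 15.1 × 1.537 = 23.209px
Step 5: 15.1 × 1.537⁵ = 129.523px
Difference: 129.523 − 23.209 = 106.314px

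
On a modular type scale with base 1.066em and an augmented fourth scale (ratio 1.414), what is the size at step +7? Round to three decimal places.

Each step on a modular scale multiplies by the ratio, so the size n steps from the base is base × ratioⁿ.
1.066 × 1.414⁷ = 1.066 × 11.30175 ≈ 12.048

12.048em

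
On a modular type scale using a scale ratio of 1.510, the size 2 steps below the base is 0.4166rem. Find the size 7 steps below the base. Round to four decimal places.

0.0531rem

0.4166 ÷ 1.510⁵ = 0.4166 ÷ 7.85027 ≈ 0.0531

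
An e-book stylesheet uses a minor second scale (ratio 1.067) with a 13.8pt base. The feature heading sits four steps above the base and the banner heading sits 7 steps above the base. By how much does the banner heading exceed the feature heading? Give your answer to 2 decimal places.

Step 4: 13.8 × 1.067⁴ = 17.8870pt
Step 7: 13.8 × 1.067⁷ = 21.7285pt
Difference: 21.7285 − 17.8870 = 3.8415pt

3.84pt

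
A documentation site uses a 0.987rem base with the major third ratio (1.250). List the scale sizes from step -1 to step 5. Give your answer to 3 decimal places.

Step -1: 0.987 ÷ 1.250 = 0.790
Step 0: 0.987rem
Step 1: 0.987 × 1.250 = 1.234
Step 2: 0.987 × 1.250² = 1.542
Step 3: 0.987 × 1.250³ = 1.928
Step 4: 0.987 × 1.250⁴ = 2.410
Step 5: 0.987 × 1.250⁵ = 3.012

0.790rem, 0.987rem, 1.234rem, 1.542rem, 1.928rem, 2.410rem, 3.012rem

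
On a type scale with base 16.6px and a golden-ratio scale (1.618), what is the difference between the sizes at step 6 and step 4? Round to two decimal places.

Step 4: 16.6 × 1.618⁴ = 113.7685px
Step 6: 16.6 × 1.618⁶ = 297.8374px
Difference: 297.8374 − 113.7685 = 184.0689px

184.07px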